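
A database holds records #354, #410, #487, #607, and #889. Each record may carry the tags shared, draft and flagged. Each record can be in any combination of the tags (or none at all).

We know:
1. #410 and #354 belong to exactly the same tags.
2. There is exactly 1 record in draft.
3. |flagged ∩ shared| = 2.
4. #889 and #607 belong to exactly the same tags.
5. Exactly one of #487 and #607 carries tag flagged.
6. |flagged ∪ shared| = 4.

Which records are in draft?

draft = {#487}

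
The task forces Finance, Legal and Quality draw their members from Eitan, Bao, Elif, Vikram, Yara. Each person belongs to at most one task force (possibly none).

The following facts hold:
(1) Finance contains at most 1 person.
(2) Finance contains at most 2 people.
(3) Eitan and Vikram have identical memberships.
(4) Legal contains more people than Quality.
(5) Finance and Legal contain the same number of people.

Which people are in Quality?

Quality = {}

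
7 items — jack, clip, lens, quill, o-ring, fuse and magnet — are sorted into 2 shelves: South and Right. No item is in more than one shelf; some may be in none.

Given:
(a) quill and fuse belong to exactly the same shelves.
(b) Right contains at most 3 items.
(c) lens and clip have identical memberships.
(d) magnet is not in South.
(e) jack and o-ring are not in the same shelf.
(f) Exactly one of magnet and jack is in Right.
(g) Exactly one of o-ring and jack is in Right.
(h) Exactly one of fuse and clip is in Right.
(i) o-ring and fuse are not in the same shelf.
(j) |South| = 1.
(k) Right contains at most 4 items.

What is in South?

South = {o-ring}

From (d): magnet ∉ South.
Suppose jack ∈ South: no assignment then satisfies all the clues, so jack ∉ South.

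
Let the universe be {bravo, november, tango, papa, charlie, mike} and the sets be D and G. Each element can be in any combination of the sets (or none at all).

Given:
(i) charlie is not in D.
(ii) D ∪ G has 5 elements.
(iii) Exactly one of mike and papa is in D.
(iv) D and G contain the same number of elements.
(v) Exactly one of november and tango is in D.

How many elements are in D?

3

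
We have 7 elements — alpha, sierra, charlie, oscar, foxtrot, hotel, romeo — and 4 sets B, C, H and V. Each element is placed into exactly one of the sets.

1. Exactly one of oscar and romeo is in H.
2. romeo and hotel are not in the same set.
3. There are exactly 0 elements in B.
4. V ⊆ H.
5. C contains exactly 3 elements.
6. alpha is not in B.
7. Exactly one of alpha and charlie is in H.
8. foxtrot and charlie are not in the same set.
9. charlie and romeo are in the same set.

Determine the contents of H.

H = {alpha, foxtrot, hotel, oscar}

From (6): alpha ∉ B.
(3): B already has 0, so the rest are out.
Suppose alpha ∉ H: no assignment then satisfies all the clues, so alpha ∈ H.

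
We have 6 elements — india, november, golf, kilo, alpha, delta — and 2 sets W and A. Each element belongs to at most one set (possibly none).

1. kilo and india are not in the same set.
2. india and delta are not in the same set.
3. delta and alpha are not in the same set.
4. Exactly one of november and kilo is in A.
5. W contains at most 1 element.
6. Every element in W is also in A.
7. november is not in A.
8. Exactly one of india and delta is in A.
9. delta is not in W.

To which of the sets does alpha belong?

alpha: none

From (7): november ∉ A.
From (9): delta ∉ W.
(4) (exactly one): kilo ∈ A.
(6) contrapositive: november ∉ W.
(1): india ∉ A.
(6) contrapositive: india ∉ W.
(8) (exactly one): delta ∈ A.
(3): alpha ∉ A.
(6) contrapositive: alpha ∉ W.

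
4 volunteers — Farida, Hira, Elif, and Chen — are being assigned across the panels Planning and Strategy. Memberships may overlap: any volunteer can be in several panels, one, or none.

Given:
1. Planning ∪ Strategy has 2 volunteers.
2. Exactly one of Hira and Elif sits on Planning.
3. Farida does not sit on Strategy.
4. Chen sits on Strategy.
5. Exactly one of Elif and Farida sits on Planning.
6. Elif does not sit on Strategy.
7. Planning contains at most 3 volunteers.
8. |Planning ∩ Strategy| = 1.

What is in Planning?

Planning = {Chen, Elif}

From (3): Farida ∉ Strategy.
From (4): Chen ∈ Strategy.
From (6): Elif ∉ Strategy.
Suppose Farida ∈ Planning: no assignment then satisfies all the clues, so Farida ∉ Planning.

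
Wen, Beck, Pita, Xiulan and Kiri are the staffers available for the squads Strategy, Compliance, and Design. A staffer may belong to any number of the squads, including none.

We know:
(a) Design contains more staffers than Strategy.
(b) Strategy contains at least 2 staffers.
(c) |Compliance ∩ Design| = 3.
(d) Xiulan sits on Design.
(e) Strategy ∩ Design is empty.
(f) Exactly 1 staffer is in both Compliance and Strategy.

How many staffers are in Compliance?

From (d): Xiulan ∈ Design.
(e) (disjoint): Xiulan ∉ Strategy.
Suppose Xiulan ∉ Compliance: no assignment then satisfies all the clues, so Xiulan ∈ Compliance.

4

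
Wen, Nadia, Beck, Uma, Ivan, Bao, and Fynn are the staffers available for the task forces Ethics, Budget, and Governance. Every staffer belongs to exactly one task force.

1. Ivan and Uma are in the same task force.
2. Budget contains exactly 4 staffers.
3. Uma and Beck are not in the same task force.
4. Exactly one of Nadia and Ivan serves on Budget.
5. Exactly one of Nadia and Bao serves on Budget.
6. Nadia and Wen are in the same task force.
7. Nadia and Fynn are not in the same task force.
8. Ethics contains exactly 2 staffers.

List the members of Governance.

Governance = {Beck}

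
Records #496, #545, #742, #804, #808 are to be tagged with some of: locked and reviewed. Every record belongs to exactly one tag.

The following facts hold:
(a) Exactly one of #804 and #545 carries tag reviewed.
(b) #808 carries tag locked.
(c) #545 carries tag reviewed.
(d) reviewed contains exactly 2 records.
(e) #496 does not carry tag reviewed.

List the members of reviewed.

reviewed = {#545, #742}

From (b): #808 ∈ locked.
From (c): #545 ∈ reviewed.
From (e): #496 ∉ reviewed.
(a) (exactly one): #804 ∉ reviewed.
(d): only 2 candidates remain for reviewed, so all are in.
Only one tag left: #496 ∈ locked.
Only one tag left: #804 ∈ locked.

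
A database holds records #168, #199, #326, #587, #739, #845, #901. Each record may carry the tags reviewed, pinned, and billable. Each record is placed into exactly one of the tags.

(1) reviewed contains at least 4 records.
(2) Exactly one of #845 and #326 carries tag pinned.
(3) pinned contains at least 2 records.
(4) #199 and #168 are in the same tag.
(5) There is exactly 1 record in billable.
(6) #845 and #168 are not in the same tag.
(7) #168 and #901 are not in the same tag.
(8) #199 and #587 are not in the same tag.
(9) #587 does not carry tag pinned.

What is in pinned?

From (9): #587 ∉ pinned.
Suppose #168 ∈ pinned: no assignment then satisfies all the clues, so #168 ∉ pinned.

pinned = {#845, #901}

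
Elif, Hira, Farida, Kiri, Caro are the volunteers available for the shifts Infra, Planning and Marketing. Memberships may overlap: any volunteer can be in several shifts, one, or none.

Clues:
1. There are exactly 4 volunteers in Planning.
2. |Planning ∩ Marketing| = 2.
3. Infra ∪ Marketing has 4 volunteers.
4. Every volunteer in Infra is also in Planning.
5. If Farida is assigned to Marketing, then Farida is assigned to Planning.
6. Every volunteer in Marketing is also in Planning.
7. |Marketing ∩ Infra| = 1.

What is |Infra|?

3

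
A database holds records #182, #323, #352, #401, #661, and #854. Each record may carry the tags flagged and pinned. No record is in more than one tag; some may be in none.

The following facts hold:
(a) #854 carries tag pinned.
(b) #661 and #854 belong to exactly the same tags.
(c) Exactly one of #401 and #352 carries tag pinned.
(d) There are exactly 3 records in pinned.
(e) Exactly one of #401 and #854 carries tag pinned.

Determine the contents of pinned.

pinned = {#352, #661, #854}

From (a): #854 ∈ pinned.
(b): #661 matches #854: #661 ∉ flagged.
(b): #661 matches #854: #661 ∈ pinned.
(e) (exactly one): #401 ∉ pinned.
(c) (exactly one): #352 ∈ pinned.
(d): pinned already has 3, so the rest are out.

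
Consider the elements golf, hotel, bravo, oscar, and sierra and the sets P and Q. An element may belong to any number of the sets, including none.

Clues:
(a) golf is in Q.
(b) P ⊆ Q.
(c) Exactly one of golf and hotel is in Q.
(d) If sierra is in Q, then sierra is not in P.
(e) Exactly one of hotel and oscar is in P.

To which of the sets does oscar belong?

oscar: P, Q

From (a): golf ∈ Q.
(c) (exactly one): hotel ∉ Q.
(b) contrapositive: hotel ∉ P.
(e) (exactly one): oscar ∈ P.
(b) with oscar ∈ P: oscar ∈ Q.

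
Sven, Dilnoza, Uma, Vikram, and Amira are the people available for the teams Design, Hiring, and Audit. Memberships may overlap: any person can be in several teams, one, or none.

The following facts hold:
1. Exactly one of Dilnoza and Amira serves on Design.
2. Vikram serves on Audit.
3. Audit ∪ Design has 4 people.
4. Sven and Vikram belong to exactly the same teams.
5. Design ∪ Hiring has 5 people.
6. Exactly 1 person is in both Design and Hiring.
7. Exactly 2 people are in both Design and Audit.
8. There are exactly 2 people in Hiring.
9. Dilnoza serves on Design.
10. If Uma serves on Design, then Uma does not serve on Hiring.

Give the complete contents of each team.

From (2): Vikram ∈ Audit.
From (9): Dilnoza ∈ Design.
(1) (exactly one): Amira ∉ Design.
(4): Sven matches Vikram: Sven ∈ Audit.
Suppose Sven ∉ Design: no assignment then satisfies all the clues, so Sven ∈ Design.

Design = {Dilnoza, Sven, Uma, Vikram}; Hiring = {Amira, Dilnoza}; Audit = {Sven, Vikram}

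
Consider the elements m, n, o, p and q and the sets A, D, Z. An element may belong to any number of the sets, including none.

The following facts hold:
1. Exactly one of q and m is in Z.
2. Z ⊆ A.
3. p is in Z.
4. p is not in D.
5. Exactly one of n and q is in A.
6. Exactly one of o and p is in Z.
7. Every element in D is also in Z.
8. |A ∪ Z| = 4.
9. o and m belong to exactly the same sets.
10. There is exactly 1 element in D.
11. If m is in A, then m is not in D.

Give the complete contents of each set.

A = {m, o, p, q}; D = {q}; Z = {p, q}

From (3): p ∈ Z.
From (4): p ∉ D.
(2) with p ∈ Z: p ∈ A.
(6) (exactly one): o ∉ Z.
(7) contrapositive: o ∉ D.
(9): m matches o: m ∉ D.
(9): m matches o: m ∉ Z.
(1) (exactly one): q ∈ Z.
(2) with q ∈ Z: q ∈ A.
(5) (exactly one): n ∉ A.
(2) contrapositive: n ∉ Z.
Suppose m ∉ A: no assignment then satisfies all the clues, so m ∈ A.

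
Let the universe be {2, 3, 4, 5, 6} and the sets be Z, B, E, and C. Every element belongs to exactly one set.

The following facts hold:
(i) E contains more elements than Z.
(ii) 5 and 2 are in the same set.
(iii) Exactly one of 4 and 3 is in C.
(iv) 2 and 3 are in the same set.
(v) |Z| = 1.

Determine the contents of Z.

Z = {6}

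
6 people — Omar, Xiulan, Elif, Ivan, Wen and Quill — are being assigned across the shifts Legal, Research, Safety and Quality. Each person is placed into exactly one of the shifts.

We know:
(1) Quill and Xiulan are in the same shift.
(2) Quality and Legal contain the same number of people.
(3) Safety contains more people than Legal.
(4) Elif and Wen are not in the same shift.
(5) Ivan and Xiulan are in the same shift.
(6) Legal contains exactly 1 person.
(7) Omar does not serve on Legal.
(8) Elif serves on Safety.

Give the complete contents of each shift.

Legal = {Wen}; Research = {}; Safety = {Elif, Ivan, Quill, Xiulan}; Quality = {Omar}

From (7): Omar ∉ Legal.
From (8): Elif ∈ Safety.
(4): Wen ∉ Safety.
Suppose Omar ∈ Research: no assignment then satisfies all the clues, so Omar ∉ Research.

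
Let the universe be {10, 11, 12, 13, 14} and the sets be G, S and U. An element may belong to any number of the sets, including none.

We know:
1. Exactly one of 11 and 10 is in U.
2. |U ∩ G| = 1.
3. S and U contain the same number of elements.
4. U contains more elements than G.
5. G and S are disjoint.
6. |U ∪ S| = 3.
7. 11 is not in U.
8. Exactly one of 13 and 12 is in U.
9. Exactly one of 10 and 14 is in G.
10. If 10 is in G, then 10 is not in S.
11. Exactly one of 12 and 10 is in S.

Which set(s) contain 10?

10: G, U

From (7): 11 ∉ U.
(1) (exactly one): 10 ∈ U.
Suppose 10 ∉ G: no assignment then satisfies all the clues, so 10 ∈ G.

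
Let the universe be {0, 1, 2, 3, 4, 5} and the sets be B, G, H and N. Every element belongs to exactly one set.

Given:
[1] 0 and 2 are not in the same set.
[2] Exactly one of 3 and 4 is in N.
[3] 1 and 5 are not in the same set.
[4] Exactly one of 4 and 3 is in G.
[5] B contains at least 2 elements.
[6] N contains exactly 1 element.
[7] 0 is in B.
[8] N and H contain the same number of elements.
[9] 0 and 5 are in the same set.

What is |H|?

1

From (7): 0 ∈ B.
(1): 2 ∉ B.
(9): 5 matches 0: 5 ∈ B.
(3): 1 ∉ B.
Suppose 1 ∈ N: no assignment then satisfies all the clues, so 1 ∉ N.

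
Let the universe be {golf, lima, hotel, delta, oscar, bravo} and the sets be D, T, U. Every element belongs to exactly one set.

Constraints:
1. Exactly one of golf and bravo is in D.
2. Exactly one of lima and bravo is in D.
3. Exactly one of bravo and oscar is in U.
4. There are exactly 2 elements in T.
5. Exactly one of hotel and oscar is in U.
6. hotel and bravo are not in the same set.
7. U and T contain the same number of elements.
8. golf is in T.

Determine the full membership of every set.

From (8): golf ∈ T.
(1) (exactly one): bravo ∈ D.
(2) (exactly one): lima ∉ D.
(3) (exactly one): oscar ∈ U.
(5) (exactly one): hotel ∉ U.
(6): hotel ∉ D.
Only one set left: hotel ∈ T.
(4): T already has 2, so the rest are out.
Only one set left: lima ∈ U.
Suppose delta ∉ D: no assignment then satisfies all the clues, so delta ∈ D.

D = {bravo, delta}; T = {golf, hotel}; U = {lima, oscar}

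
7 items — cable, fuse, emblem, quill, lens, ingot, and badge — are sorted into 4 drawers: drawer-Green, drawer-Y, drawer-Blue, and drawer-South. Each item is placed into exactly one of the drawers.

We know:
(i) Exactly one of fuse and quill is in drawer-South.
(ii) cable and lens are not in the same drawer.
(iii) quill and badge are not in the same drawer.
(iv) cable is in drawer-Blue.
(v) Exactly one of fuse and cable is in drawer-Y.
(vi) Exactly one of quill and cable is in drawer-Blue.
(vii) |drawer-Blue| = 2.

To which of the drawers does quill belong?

quill: drawer-South

From (iv): cable ∈ drawer-Blue.
(ii): lens ∉ drawer-Blue.
(v) (exactly one): fuse ∈ drawer-Y.
(vi) (exactly one): quill ∉ drawer-Blue.
(i) (exactly one): quill ∈ drawer-South.
(iii): badge ∉ drawer-South.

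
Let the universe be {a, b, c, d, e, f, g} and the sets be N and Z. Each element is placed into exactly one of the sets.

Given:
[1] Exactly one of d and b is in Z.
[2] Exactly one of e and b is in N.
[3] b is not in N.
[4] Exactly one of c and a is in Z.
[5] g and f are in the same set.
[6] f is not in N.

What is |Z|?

4

From (3): b ∉ N.
From (6): f ∉ N.
(2) (exactly one): e ∈ N.
(5): g matches f: g ∉ N.
Only one set left: b ∈ Z.
Only one set left: f ∈ Z.
Only one set left: g ∈ Z.
(1) (exactly one): d ∉ Z.
Only one set left: d ∈ N.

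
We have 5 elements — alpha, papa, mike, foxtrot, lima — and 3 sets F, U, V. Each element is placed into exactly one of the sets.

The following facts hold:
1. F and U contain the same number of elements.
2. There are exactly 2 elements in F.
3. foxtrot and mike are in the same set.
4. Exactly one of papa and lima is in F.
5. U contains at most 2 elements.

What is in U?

U = {foxtrot, mike}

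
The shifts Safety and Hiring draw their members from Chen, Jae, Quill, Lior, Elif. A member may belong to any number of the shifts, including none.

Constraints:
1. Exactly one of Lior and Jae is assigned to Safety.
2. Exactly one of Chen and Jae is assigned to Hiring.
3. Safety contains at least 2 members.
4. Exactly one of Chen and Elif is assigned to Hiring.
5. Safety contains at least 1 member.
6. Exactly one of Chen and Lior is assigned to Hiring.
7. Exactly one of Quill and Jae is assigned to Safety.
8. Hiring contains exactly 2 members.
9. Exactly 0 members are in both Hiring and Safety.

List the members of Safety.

Safety = {Elif, Jae}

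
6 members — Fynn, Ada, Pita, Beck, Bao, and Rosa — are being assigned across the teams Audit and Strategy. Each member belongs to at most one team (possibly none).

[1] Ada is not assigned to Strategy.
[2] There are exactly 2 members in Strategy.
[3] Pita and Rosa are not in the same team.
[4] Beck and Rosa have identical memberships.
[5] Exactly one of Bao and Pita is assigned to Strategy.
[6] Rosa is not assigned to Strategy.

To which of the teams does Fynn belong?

From (1): Ada ∉ Strategy.
From (6): Rosa ∉ Strategy.
(4): Beck matches Rosa: Beck ∉ Strategy.
Suppose Fynn ∈ Audit: no assignment then satisfies all the clues, so Fynn ∉ Audit.

Fynn: Strategy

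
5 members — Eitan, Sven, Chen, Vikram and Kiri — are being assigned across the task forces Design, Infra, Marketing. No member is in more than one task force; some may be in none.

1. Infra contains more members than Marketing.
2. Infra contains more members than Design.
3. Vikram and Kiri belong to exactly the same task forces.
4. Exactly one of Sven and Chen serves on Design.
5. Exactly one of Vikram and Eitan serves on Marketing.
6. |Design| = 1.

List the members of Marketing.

Marketing = {Eitan}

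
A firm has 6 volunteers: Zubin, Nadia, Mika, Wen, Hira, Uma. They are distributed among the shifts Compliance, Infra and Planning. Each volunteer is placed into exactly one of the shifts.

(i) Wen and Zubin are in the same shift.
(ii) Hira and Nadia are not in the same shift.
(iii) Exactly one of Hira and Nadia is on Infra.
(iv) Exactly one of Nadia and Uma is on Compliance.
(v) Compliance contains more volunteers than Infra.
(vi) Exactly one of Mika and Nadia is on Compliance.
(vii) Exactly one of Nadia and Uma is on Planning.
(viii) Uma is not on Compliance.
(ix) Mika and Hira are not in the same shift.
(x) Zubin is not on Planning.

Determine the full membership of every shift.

Compliance = {Nadia, Wen, Zubin}; Infra = {Hira}; Planning = {Mika, Uma}

From (viii): Uma ∉ Compliance.
From (x): Zubin ∉ Planning.
(i): Wen matches Zubin: Wen ∉ Planning.
(iv) (exactly one): Nadia ∈ Compliance.
(vi) (exactly one): Mika ∉ Compliance.
(vii) (exactly one): Uma ∈ Planning.
(ii): Hira ∉ Compliance.
(iii) (exactly one): Hira ∈ Infra.
(ix): Mika ∉ Infra.
Only one shift left: Mika ∈ Planning.
Suppose Zubin ∉ Compliance: no assignment then satisfies all the clues, so Zubin ∈ Compliance.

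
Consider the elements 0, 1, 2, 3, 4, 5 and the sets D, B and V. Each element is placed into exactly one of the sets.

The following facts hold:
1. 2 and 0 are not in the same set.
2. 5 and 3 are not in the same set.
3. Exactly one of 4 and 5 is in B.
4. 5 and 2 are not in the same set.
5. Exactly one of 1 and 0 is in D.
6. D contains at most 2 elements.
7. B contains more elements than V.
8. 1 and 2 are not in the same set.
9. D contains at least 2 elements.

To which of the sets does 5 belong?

5: D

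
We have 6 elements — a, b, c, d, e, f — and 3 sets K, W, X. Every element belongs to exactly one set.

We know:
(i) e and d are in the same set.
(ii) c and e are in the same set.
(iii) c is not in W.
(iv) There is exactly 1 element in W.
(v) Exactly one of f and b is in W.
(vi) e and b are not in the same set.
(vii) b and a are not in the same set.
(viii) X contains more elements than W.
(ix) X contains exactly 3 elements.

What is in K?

K = {a, f}

From (iii): c ∉ W.
(ii): e matches c: e ∉ W.
(i): d matches e: d ∉ W.
Suppose a ∉ K: no assignment then satisfies all the clues, so a ∈ K.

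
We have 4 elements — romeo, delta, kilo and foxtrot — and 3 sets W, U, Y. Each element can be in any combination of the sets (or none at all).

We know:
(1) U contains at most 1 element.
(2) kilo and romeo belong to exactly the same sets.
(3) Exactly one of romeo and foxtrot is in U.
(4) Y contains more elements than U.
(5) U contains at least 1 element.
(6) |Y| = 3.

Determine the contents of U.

U = {foxtrot}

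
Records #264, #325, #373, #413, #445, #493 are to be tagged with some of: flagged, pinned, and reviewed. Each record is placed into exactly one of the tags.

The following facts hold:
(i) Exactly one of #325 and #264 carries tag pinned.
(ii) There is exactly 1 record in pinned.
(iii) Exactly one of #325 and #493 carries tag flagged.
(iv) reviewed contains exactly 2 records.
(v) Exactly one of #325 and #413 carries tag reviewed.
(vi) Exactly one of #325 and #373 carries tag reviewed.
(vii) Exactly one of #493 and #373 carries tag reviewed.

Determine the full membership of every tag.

flagged = {#264, #445, #493}; pinned = {#325}; reviewed = {#373, #413}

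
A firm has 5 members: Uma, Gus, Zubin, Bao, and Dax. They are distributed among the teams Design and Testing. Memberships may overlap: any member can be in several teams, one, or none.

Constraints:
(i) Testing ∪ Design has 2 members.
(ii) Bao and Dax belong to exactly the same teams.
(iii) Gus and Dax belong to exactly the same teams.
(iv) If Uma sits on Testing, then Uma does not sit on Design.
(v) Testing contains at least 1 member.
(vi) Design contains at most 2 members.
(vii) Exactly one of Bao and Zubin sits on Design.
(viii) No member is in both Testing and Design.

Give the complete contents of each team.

Design = {Zubin}; Testing = {Uma}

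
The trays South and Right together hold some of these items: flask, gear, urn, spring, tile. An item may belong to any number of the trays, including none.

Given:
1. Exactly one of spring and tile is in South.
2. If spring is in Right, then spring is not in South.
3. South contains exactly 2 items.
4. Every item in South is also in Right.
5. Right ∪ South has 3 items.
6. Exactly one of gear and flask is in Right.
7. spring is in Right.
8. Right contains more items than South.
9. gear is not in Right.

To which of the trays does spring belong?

spring: Right

From (7): spring ∈ Right.
From (9): gear ∉ Right.
(2): spring ∉ South.
(4) contrapositive: gear ∉ South.
(6) (exactly one): flask ∈ Right.
(1) (exactly one): tile ∈ South.
(4) with tile ∈ South: tile ∈ Right.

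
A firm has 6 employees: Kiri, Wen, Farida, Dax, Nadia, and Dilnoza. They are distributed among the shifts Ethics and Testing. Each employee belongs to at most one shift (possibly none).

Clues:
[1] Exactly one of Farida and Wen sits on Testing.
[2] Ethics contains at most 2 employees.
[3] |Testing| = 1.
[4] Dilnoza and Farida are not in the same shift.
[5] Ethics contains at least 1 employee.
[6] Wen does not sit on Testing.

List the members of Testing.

From (6): Wen ∉ Testing.
(1) (exactly one): Farida ∈ Testing.
(3): Testing already has 1, so the rest are out.

Testing = {Farida}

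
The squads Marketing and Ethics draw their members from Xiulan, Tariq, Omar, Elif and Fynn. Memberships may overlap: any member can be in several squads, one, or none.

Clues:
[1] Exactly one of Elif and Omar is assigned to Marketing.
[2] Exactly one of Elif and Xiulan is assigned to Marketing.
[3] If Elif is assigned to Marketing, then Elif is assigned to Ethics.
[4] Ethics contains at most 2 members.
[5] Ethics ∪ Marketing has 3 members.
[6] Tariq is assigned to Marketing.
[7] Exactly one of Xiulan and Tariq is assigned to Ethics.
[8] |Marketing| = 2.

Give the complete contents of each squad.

Marketing = {Elif, Tariq}; Ethics = {Elif, Xiulan}

From (6): Tariq ∈ Marketing.
Suppose Xiulan ∈ Marketing: no assignment then satisfies all the clues, so Xiulan ∉ Marketing.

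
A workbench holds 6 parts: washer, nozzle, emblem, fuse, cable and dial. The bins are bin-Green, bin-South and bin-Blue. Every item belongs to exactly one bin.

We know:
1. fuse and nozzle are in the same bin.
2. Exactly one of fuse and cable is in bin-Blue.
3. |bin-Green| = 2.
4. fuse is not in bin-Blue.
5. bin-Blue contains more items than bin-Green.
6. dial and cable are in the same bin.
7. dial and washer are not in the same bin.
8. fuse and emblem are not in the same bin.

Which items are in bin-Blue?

bin-Blue = {cable, dial, emblem}

From (4): fuse ∉ bin-Blue.
(1): nozzle matches fuse: nozzle ∉ bin-Blue.
(2) (exactly one): cable ∈ bin-Blue.
(6): dial matches cable: dial ∉ bin-Green.
(6): dial matches cable: dial ∉ bin-South.
(6): dial matches cable: dial ∈ bin-Blue.
(7): washer ∉ bin-Blue.
Suppose emblem ∉ bin-Blue: no assignment then satisfies all the clues, so emblem ∈ bin-Blue.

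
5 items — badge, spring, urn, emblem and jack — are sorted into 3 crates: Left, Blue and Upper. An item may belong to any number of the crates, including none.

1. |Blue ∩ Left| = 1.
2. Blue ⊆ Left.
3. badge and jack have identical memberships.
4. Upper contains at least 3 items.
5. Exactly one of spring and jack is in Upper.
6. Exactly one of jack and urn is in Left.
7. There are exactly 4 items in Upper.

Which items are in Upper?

Upper = {badge, emblem, jack, urn}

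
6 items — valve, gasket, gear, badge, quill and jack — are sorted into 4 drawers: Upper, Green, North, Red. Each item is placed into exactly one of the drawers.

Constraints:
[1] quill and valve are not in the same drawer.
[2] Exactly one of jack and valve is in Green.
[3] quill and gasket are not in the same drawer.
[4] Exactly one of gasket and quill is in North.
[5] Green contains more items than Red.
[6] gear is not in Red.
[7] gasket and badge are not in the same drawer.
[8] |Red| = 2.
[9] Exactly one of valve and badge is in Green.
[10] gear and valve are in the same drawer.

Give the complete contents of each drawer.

Upper = {}; Green = {gasket, gear, valve}; North = {quill}; Red = {badge, jack}

From (6): gear ∉ Red.
(10): valve matches gear: valve ∉ Red.
Suppose valve ∈ Upper: no assignment then satisfies all the clues, so valve ∉ Upper.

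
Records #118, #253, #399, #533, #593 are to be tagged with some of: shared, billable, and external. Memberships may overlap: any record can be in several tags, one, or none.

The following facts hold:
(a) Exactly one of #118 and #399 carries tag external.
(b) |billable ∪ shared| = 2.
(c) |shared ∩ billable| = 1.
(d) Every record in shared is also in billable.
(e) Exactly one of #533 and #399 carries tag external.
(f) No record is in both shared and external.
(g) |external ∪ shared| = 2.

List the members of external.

external = {#399}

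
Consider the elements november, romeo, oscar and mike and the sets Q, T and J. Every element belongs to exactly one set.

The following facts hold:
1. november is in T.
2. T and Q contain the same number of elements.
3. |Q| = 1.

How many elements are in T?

1

From (1): november ∈ T.
Suppose romeo ∈ T: no assignment then satisfies all the clues, so romeo ∉ T.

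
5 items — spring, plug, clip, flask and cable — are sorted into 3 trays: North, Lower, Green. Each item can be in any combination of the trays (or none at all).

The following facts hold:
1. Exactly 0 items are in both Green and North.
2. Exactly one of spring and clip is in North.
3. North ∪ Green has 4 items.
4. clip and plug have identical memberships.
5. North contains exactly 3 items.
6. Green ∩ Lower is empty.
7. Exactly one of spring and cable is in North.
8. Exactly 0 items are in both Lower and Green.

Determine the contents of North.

North = {cable, clip, plug}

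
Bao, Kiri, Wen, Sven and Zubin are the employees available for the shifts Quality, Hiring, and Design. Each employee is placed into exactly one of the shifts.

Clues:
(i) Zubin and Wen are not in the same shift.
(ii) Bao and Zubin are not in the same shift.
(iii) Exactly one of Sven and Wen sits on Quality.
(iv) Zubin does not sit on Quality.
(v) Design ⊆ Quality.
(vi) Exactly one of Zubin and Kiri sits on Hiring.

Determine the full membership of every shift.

Quality = {Bao, Kiri, Wen}; Hiring = {Sven, Zubin}; Design = {}

From (iv): Zubin ∉ Quality.
(v) contrapositive: Zubin ∉ Design.
Only one shift left: Zubin ∈ Hiring.
(i): Wen ∉ Hiring.
(ii): Bao ∉ Hiring.
(vi) (exactly one): Kiri ∉ Hiring.
Suppose Bao ∉ Quality: no assignment then satisfies all the clues, so Bao ∈ Quality.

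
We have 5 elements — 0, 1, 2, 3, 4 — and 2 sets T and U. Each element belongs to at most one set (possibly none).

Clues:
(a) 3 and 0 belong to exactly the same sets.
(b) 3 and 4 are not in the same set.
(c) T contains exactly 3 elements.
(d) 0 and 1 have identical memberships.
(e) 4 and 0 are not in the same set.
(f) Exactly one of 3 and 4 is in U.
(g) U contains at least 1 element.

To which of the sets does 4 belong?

4: U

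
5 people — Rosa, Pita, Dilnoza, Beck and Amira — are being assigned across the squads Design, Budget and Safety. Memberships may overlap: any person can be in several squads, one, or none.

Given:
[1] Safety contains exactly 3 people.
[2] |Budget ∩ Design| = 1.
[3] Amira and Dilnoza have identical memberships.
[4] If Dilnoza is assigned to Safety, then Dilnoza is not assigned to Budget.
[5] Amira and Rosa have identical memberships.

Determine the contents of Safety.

Safety = {Amira, Dilnoza, Rosa}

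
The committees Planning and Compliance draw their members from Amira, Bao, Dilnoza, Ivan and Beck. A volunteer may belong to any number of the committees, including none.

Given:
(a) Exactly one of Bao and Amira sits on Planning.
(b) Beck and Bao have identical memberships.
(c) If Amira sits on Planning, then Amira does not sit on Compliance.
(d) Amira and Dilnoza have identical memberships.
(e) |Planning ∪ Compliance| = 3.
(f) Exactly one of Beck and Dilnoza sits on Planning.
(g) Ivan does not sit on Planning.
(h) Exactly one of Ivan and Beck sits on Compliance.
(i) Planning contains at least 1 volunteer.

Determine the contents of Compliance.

From (g): Ivan ∉ Planning.
Suppose Amira ∈ Compliance: no assignment then satisfies all the clues, so Amira ∉ Compliance.

Compliance = {Ivan}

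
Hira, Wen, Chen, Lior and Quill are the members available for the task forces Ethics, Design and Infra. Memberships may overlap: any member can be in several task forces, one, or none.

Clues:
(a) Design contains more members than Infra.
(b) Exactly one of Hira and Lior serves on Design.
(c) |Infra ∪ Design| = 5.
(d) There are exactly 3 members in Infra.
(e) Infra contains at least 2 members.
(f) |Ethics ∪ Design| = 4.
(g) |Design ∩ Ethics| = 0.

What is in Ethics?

Ethics = {}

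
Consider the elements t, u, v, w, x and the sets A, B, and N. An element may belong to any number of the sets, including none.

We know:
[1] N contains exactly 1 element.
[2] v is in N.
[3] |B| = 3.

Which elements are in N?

From (2): v ∈ N.
(1): N already has 1, so the rest are out.

N = {v}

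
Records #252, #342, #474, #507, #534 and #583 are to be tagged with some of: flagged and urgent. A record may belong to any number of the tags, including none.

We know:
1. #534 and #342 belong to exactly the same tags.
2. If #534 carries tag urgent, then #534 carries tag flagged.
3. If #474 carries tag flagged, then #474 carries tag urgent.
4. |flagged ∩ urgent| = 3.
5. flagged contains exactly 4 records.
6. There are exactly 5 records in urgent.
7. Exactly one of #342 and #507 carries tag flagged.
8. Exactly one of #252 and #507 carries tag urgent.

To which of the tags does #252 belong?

#252: flagged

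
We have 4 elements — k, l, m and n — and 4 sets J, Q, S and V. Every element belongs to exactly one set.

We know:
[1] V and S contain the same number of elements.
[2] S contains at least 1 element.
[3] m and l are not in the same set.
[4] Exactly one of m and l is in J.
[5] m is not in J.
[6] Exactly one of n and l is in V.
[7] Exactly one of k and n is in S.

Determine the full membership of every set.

From (5): m ∉ J.
(4) (exactly one): l ∈ J.
(6) (exactly one): n ∈ V.
(7) (exactly one): k ∈ S.
Suppose m ∉ Q: no assignment then satisfies all the clues, so m ∈ Q.

J = {l}; Q = {m}; S = {k}; V = {n}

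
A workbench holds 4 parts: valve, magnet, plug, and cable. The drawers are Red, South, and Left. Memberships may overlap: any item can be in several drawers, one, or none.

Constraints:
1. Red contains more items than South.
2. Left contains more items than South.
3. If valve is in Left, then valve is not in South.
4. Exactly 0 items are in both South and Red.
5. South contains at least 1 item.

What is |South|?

1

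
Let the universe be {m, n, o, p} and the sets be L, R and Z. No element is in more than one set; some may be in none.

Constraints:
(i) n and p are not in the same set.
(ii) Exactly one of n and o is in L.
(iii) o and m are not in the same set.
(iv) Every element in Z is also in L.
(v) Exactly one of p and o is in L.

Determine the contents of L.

L = {o}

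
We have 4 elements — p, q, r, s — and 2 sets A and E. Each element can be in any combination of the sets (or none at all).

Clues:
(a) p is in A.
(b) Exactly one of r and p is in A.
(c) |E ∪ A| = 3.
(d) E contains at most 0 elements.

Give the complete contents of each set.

A = {p, q, s}; E = {}

From (a): p ∈ A.
(b) (exactly one): r ∉ A.
(d): E already has 0, so the rest are out.
Suppose q ∉ A: no assignment then satisfies all the clues, so q ∈ A.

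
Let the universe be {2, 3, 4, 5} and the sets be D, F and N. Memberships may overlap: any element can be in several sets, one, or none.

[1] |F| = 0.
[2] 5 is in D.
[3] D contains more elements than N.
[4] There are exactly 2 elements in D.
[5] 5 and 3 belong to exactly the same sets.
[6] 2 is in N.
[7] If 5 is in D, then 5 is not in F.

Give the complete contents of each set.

From (2): 5 ∈ D.
From (6): 2 ∈ N.
(1): F already has 0, so the rest are out.
(5): 3 matches 5: 3 ∈ D.
(4): D already has 2, so the rest are out.
Suppose 3 ∈ N: no assignment then satisfies all the clues, so 3 ∉ N.

D = {3, 5}; F = {}; N = {2}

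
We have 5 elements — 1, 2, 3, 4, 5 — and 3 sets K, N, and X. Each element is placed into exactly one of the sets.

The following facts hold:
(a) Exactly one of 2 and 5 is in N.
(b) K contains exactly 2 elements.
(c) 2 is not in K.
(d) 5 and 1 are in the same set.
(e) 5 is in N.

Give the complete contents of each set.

K = {3, 4}; N = {1, 5}; X = {2}

From (c): 2 ∉ K.
From (e): 5 ∈ N.
(a) (exactly one): 2 ∉ N.
(d): 1 matches 5: 1 ∉ K.
(d): 1 matches 5: 1 ∈ N.
Only one set left: 2 ∈ X.
(b): only 2 candidates remain for K, so all are in.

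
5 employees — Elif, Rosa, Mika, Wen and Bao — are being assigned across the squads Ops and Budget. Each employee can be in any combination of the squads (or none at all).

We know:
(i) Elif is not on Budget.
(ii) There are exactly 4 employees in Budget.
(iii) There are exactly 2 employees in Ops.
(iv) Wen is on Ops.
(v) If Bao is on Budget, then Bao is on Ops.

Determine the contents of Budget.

From (i): Elif ∉ Budget.
From (iv): Wen ∈ Ops.
(ii): only 4 candidates remain for Budget, so all are in.
(v): Bao ∈ Ops.
(iii): Ops already has 2, so the rest are out.

Budget = {Bao, Mika, Rosa, Wen}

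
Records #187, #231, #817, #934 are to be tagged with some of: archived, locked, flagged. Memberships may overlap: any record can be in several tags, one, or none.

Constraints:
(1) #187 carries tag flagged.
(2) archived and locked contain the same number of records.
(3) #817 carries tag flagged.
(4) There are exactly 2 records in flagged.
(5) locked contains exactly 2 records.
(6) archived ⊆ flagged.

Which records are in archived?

archived = {#187, #817}

From (1): #187 ∈ flagged.
From (3): #817 ∈ flagged.
(4): flagged already has 2, so the rest are out.
(6) contrapositive: #231 ∉ archived.
(6) contrapositive: #934 ∉ archived.
Suppose #187 ∉ archived: no assignment then satisfies all the clues, so #187 ∈ archived.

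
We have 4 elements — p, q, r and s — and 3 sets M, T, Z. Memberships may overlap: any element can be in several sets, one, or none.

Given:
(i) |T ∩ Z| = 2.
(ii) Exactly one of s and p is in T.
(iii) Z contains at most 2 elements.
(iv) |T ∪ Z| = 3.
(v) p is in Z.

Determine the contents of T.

From (v): p ∈ Z.
Suppose p ∉ T: no assignment then satisfies all the clues, so p ∈ T.

T = {p, q, r}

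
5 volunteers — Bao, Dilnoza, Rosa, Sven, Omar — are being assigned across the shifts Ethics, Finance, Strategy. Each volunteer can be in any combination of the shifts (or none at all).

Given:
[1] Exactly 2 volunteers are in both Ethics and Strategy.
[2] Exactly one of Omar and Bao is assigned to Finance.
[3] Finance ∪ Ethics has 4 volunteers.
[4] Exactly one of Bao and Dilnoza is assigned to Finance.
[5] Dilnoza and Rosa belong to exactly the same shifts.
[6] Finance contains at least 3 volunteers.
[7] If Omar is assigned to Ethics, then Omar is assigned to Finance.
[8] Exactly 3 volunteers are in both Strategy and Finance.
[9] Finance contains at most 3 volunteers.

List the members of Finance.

Finance = {Dilnoza, Omar, Rosa}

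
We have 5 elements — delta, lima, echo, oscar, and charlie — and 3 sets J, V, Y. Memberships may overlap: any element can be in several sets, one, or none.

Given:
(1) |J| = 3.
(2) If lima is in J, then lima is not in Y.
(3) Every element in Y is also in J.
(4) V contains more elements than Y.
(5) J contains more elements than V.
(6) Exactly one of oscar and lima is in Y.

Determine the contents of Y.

Y = {oscar}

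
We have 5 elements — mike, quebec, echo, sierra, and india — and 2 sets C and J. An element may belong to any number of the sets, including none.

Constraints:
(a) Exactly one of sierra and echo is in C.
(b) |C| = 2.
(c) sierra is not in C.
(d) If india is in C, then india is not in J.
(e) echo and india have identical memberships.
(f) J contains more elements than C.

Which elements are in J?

J = {mike, quebec, sierra}

From (c): sierra ∉ C.
(a) (exactly one): echo ∈ C.
(e): india matches echo: india ∈ C.
(b): C already has 2, so the rest are out.
(d): india ∉ J.
(e): echo matches india: echo ∉ J.
Suppose mike ∉ J: no assignment then satisfies all the clues, so mike ∈ J.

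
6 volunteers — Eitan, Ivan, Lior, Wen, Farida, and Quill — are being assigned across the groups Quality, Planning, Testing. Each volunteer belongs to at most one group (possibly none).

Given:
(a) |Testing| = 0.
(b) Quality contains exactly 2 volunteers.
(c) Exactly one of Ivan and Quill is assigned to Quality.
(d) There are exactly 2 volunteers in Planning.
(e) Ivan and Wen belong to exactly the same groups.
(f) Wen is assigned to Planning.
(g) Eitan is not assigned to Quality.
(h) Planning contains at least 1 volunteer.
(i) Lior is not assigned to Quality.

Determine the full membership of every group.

From (f): Wen ∈ Planning.
From (g): Eitan ∉ Quality.
From (i): Lior ∉ Quality.
(a): Testing already has 0, so the rest are out.
(e): Ivan matches Wen: Ivan ∉ Quality.
(e): Ivan matches Wen: Ivan ∈ Planning.
(b): only 2 candidates remain for Quality, so all are in.
(d): Planning already has 2, so the rest are out.

Quality = {Farida, Quill}; Planning = {Ivan, Wen}; Testing = {}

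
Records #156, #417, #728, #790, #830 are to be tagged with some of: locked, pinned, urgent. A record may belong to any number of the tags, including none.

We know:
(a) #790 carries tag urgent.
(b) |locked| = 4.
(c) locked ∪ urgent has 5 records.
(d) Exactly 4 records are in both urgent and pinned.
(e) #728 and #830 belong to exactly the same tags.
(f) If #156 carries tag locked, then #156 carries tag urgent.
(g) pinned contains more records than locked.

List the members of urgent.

urgent = {#156, #728, #790, #830}

From (a): #790 ∈ urgent.
Suppose #156 ∉ urgent: no assignment then satisfies all the clues, so #156 ∈ urgent.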